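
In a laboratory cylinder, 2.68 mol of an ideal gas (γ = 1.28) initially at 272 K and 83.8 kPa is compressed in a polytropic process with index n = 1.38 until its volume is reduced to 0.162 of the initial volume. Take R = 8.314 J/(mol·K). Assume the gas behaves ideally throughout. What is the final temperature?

543 K

V₁ = nRT₁/P₁ = 2.68×8.314×272/83.8 = 72.3 L.
Polytropic n=1.38: T₂ = T₁(V₁/V₂)^(n−1) = 272×(6.17)^0.38 = 543 K; P₂ = P₁(V₁/V₂)^n = 1030 kPa.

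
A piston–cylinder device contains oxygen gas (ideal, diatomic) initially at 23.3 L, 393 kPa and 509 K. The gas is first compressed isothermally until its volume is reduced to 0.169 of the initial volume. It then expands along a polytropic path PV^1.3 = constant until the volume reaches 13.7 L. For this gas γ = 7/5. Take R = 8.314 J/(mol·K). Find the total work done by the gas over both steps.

n = P₁V₁/(RT₁) = 393×23.3/(8.314×509) = 2.16 mol.
Step 1 — Isothermal: T stays 509 K; PV = const ⇒ V₂ = 3.94 L, P₂ = 2330 kPa.
ΔU = 0 (ideal gas, T constant).
W = nRT ln(V₂/V₁) = 2.16×8.314×509×ln(0.169) = -16300 J.
Q = ΔU + W = -16300 J.
State after step 1: P = 2330 kPa, V = 3.94 L, T = 509 K.
Step 2 — Polytropic n=1.3: T₂ = T₁(V₁/V₂)^(n−1) = 509×(0.287)^0.30 = 350 K; P₂ = P₁(V₁/V₂)^n = 460 kPa.
W = (P₁V₁−P₂V₂)/(n−1) = (2330×3.94−460×13.7)/0.30 = 9520 J.
ΔU = nCvΔT = 2.16×20.8×(350−509) = -7140 J.
Q = ΔU + W = 2380 J.
Net over both steps: W = -6750 J, Q = -13900 J, ΔU = -7140 J.

-6750 J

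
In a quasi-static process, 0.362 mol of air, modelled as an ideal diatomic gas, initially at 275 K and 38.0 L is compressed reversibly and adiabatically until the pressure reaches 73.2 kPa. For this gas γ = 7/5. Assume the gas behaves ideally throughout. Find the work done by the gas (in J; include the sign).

-856 J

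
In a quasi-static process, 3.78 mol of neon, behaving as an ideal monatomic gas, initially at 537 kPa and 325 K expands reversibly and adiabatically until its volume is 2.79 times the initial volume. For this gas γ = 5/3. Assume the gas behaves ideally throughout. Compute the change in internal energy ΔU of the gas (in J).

-7590 J

V₁ = nRT₁/P₁ = 3.78×8.314×325/537 = 19.0 L.
Adiabatic: TV^(γ−1) = const ⇒ T₂ = 325×(0.358)^0.667 = 164 K; PV^γ = const ⇒ P₂ = 97.1 kPa.
For an ideal gas ΔU = nCvΔT with Cv = (3/2)R = 12.5 J/(mol·K).
ΔU = 3.78×12.5×(164−325) = -7590 J.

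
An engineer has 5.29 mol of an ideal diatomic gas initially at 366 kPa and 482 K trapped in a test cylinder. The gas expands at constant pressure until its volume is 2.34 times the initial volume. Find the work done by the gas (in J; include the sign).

28400 J

V₁ = nRT₁/P₁ = 5.29×8.314×482/366 = 57.9 L.
Isobaric: P stays 366 kPa; V/T = const ⇒ T₂ = 1130 K, V₂ = 136 L.
W = PΔV = 366×(136−57.9) kPa·L = 28400 J.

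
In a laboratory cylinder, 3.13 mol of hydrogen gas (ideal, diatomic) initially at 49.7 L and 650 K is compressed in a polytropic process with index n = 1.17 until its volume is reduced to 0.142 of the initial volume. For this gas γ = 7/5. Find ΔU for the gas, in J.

P₁ = nRT₁/V₁ = 3.13×8.314×650/49.7 = 340 kPa.
Polytropic n=1.17: T₂ = T₁(V₁/V₂)^(n−1) = 650×(7.04)^0.17 = 906 K; P₂ = P₁(V₁/V₂)^n = 3340 kPa.
For an ideal gas ΔU = nCvΔT with Cv = (5/2)R = 20.8 J/(mol·K).
ΔU = 3.13×20.8×(906−650) = 16600 J.

16600 J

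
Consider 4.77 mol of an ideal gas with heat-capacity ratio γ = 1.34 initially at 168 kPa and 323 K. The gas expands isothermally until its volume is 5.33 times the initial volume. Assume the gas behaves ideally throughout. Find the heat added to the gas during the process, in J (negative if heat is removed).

V₁ = nRT₁/P₁ = 4.77×8.314×323/168 = 76.2 L.
Isothermal: T stays 323 K; PV = const ⇒ V₂ = 406 L, P₂ = 31.5 kPa.
ΔU = 0 (ideal gas, T constant).
W = nRT ln(V₂/V₁) = 4.77×8.314×323×ln(5.33) = 21400 J.
Q = ΔU + W = 21400 J.

21400 J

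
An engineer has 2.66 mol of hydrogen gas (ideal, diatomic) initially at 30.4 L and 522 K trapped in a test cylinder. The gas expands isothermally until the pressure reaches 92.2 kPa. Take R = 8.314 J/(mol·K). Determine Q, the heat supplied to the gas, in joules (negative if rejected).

16300 J

P₁ = nRT₁/V₁ = 2.66×8.314×522/30.4 = 380 kPa.
Isothermal: T stays 522 K; PV = const ⇒ V₂ = 125 L, P₂ = 92.2 kPa.
ΔU = 0 (ideal gas, T constant).
W = nRT ln(V₂/V₁) = 2.66×8.314×522×ln(4.12) = 16300 J.
Q = ΔU + W = 16300 J.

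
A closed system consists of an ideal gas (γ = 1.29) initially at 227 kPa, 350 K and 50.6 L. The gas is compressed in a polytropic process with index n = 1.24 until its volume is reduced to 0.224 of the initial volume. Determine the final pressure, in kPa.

Polytropic n=1.24: T₂ = T₁(V₁/V₂)^(n−1) = 350×(4.46)^0.24 = 501 K; P₂ = P₁(V₁/V₂)^n = 1450 kPa.

1450 kPa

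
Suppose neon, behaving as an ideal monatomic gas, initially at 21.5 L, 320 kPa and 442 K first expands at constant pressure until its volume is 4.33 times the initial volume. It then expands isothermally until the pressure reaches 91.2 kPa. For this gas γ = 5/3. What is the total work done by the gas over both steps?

n = P₁V₁/(RT₁) = 320×21.5/(8.314×442) = 1.87 mol.
Step 1 — Isobaric: P stays 320 kPa; V/T = const ⇒ T₂ = 1910 K, V₂ = 93.1 L.
W = PΔV = 320×(93.1−21.5) kPa·L = 22900 J.
ΔU = nCvΔT = 1.87×12.5×(1910−442) = 34400 J.
Q = ΔU + W = nCpΔT = 57300 J.
State after step 1: P = 320 kPa, V = 93.1 L, T = 1910 K.
Step 2 — Isothermal: T stays 1910 K; PV = const ⇒ V₂ = 327 L, P₂ = 91.2 kPa.
ΔU = 0 (ideal gas, T constant).
W = nRT ln(V₂/V₁) = 1.87×8.314×1910×ln(3.51) = 37400 J.
Q = ΔU + W = 37400 J.
Net over both steps: W = 60300 J, Q = 94700 J, ΔU = 34400 J.

60300 J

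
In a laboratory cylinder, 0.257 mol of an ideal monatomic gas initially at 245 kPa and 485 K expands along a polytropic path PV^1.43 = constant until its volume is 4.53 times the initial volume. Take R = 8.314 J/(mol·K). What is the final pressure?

28.2 kPa

V₁ = nRT₁/P₁ = 0.257×8.314×485/245 = 4.23 L.
Polytropic n=1.43: T₂ = T₁(V₁/V₂)^(n−1) = 485×(0.221)^0.43 = 253 K; P₂ = P₁(V₁/V₂)^n = 28.2 kPa.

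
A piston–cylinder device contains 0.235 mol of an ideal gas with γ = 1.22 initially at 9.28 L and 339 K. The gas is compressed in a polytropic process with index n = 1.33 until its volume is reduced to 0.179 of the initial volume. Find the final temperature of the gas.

P₁ = nRT₁/V₁ = 0.235×8.314×339/9.28 = 71.4 kPa.
Polytropic n=1.33: T₂ = T₁(V₁/V₂)^(n−1) = 339×(5.59)^0.33 = 598 K; P₂ = P₁(V₁/V₂)^n = 703 kPa.

598 K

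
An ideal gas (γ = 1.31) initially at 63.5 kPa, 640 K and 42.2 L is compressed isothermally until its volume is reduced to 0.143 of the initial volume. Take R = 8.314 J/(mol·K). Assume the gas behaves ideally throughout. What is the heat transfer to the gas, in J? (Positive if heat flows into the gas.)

n = P₁V₁/(RT₁) = 63.5×42.2/(8.314×640) = 0.504 mol.
Isothermal: T stays 640 K; PV = const ⇒ V₂ = 6.03 L, P₂ = 444 kPa.
ΔU = 0 (ideal gas, T constant).
W = nRT ln(V₂/V₁) = 0.504×8.314×640×ln(0.143) = -5210 J.
Q = ΔU + W = -5210 J.

-5210 J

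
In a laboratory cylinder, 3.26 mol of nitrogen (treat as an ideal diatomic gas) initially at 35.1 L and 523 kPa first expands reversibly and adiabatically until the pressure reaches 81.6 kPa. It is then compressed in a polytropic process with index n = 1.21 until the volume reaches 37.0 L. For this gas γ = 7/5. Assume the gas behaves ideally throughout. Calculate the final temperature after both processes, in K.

521 K

T₁ = P₁V₁/(nR) = 523×35.1/(3.26×8.314) = 677 K.
Step 1 — Adiabatic: T₂/T₁ = (P₂/P₁)^((γ−1)/γ) ⇒ T₂ = 677×(0.156)^0.286 = 398 K; V₂ = 132 L.
ΔU = nCvΔT = 3.26×20.8×(398−677) = -18900 J.
Q = 0 for an adiabatic process, so W = −ΔU = 18900 J.
State after step 1: P = 81.6 kPa, V = 132 L, T = 398 K.
Step 2 — Polytropic n=1.21: T₂ = T₁(V₁/V₂)^(n−1) = 398×(3.58)^0.21 = 521 K; P₂ = P₁(V₁/V₂)^n = 381 kPa.
W = (P₁V₁−P₂V₂)/(n−1) = (81.6×132−381×37.0)/0.21 = -15800 J.
ΔU = nCvΔT = 3.26×20.8×(521−398) = 8280 J.
Q = ΔU + W = -7490 J.
Net over both steps: W = 3130 J, Q = -7490 J, ΔU = -10600 J.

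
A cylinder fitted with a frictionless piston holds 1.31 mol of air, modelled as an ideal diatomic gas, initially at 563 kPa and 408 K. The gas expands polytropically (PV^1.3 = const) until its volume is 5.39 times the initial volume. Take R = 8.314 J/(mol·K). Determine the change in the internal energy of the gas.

-4410 J

V₁ = nRT₁/P₁ = 1.31×8.314×408/563 = 7.89 L.
Polytropic n=1.3: T₂ = T₁(V₁/V₂)^(n−1) = 408×(0.186)^0.30 = 246 K; P₂ = P₁(V₁/V₂)^n = 63.0 kPa.
For an ideal gas ΔU = nCvΔT with Cv = (5/2)R = 20.8 J/(mol·K).
ΔU = 1.31×20.8×(246−408) = -4410 J.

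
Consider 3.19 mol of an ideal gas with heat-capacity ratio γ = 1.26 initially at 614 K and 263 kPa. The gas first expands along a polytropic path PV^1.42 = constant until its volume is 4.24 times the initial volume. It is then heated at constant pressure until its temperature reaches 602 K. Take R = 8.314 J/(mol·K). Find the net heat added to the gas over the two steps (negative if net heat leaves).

V₁ = nRT₁/P₁ = 3.19×8.314×614/263 = 61.9 L.
Step 1 — Polytropic n=1.42: T₂ = T₁(V₁/V₂)^(n−1) = 614×(0.236)^0.42 = 335 K; P₂ = P₁(V₁/V₂)^n = 33.8 kPa.
W = (P₁V₁−P₂V₂)/(n−1) = (263×61.9−33.8×263)/0.42 = 17600 J.
ΔU = nCvΔT = 3.19×32.0×(335−614) = -28500 J.
Q = ΔU + W = -10900 J.
State after step 1: P = 33.8 kPa, V = 263 L, T = 335 K.
Step 2 — Isobaric: P stays 33.8 kPa; V/T = const ⇒ T₂ = 602 K, V₂ = 472 L.
W = PΔV = 33.8×(472−263) kPa·L = 7090 J.
ΔU = nCvΔT = 3.19×32.0×(602−335) = 27300 J.
Q = ΔU + W = nCpΔT = 34400 J.
Net over both steps: W = 24700 J, Q = 23500 J, ΔU = -1220 J.

23500 J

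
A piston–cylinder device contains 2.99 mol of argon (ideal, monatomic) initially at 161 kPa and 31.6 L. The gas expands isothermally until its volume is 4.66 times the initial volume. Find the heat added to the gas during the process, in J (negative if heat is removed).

7830 J

T₁ = P₁V₁/(nR) = 161×31.6/(2.99×8.314) = 205 K.
Isothermal: T stays 205 K; PV = const ⇒ V₂ = 147 L, P₂ = 34.5 kPa.
ΔU = 0 (ideal gas, T constant).
W = nRT ln(V₂/V₁) = 2.99×8.314×205×ln(4.66) = 7830 J.
Q = ΔU + W = 7830 J.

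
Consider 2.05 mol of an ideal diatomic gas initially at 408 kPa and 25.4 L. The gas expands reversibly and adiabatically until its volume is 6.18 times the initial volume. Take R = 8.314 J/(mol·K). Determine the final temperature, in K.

293 K

T₁ = P₁V₁/(nR) = 408×25.4/(2.05×8.314) = 608 K.
Adiabatic: TV^(γ−1) = const ⇒ T₂ = 608×(0.162)^0.400 = 293 K; PV^γ = const ⇒ P₂ = 31.9 kPa.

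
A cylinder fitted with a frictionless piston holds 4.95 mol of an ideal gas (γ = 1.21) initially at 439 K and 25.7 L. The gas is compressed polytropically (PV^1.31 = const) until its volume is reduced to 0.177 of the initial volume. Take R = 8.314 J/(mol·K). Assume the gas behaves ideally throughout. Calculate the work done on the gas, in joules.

41400 J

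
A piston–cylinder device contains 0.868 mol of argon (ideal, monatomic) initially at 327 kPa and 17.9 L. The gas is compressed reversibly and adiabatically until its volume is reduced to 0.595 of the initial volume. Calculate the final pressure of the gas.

777 kPa

T₁ = P₁V₁/(nR) = 327×17.9/(0.868×8.314) = 811 K.
Adiabatic: TV^(γ−1) = const ⇒ T₂ = 811×(1.68)^0.667 = 1150 K; PV^γ = const ⇒ P₂ = 777 kPa.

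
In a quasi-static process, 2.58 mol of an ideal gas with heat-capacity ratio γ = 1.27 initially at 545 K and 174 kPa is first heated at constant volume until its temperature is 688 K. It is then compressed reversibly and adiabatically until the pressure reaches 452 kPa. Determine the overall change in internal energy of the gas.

20400 J

V₁ = nRT₁/P₁ = 2.58×8.314×545/174 = 67.2 L.
Step 1 — Isochoric: V stays 67.2 L; P/T = const ⇒ T₂ = 688 K, P₂ = 220 kPa.
W = 0 (no volume change).
ΔU = nCvΔT = 2.58×30.8×(688−545) = 11400 J.
Q = ΔU = 11400 J.
State after step 1: P = 220 kPa, V = 67.2 L, T = 688 K.
Step 2 — Adiabatic: T₂/T₁ = (P₂/P₁)^((γ−1)/γ) ⇒ T₂ = 688×(2.06)^0.213 = 802 K; V₂ = 38.1 L.
ΔU = nCvΔT = 2.58×30.8×(802−688) = 9060 J.
Q = 0 for an adiabatic process, so W = −ΔU = -9060 J.
Net over both steps: W = -9060 J, Q = 11400 J, ΔU = 20400 J.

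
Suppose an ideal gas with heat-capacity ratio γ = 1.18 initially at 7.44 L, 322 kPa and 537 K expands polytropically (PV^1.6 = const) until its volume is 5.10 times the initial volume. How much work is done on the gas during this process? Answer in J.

-2490 J

n = P₁V₁/(RT₁) = 322×7.44/(8.314×537) = 0.537 mol.
Polytropic n=1.6: T₂ = T₁(V₁/V₂)^(n−1) = 537×(0.196)^0.60 = 202 K; P₂ = P₁(V₁/V₂)^n = 23.8 kPa.
W = (P₁V₁−P₂V₂)/(n−1) = (322×7.44−23.8×37.9)/0.60 = 2490 J.
Work done on the gas = −W_by = -2490 J.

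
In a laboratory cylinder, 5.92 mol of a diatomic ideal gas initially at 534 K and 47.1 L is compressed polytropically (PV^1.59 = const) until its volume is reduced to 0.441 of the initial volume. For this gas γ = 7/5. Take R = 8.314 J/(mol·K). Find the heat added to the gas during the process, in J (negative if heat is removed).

P₁ = nRT₁/V₁ = 5.92×8.314×534/47.1 = 558 kPa.
Polytropic n=1.59: T₂ = T₁(V₁/V₂)^(n−1) = 534×(2.27)^0.59 = 866 K; P₂ = P₁(V₁/V₂)^n = 2050 kPa.
W = (P₁V₁−P₂V₂)/(n−1) = (558×47.1−2050×20.8)/0.59 = -27700 J.
ΔU = nCvΔT = 5.92×20.8×(866−534) = 40800 J.
Q = ΔU + W = 13100 J.

13100 J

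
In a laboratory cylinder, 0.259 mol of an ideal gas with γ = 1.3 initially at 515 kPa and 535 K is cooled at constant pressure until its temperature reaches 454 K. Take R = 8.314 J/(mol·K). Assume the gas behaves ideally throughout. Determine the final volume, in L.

1.90 L

V₁ = nRT₁/P₁ = 0.259×8.314×535/515 = 2.24 L.
Isobaric: P stays 515 kPa; V/T = const ⇒ T₂ = 454 K, V₂ = 1.90 L.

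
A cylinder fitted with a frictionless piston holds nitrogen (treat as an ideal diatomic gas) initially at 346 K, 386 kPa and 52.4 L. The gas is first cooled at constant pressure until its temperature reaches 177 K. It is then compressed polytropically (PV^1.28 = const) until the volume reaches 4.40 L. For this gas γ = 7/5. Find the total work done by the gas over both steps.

-34200 J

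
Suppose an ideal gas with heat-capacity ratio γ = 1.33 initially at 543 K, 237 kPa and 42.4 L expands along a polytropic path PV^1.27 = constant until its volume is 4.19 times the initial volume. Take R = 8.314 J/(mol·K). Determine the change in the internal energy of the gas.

n = P₁V₁/(RT₁) = 237×42.4/(8.314×543) = 2.23 mol.
Polytropic n=1.27: T₂ = T₁(V₁/V₂)^(n−1) = 543×(0.239)^0.27 = 369 K; P₂ = P₁(V₁/V₂)^n = 38.4 kPa.
For an ideal gas ΔU = nCvΔT with Cv = R/(γ−1) = 25.2 J/(mol·K).
ΔU = 2.23×25.2×(369−543) = -9770 J.

-9770 J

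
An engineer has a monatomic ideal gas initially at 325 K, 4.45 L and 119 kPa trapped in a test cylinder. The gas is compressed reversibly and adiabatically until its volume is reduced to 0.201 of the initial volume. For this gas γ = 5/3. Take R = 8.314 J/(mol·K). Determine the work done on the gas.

1520 J

n = P₁V₁/(RT₁) = 119×4.45/(8.314×325) = 0.196 mol.
Adiabatic: TV^(γ−1) = const ⇒ T₂ = 325×(4.98)^0.667 = 947 K; PV^γ = const ⇒ P₂ = 1730 kPa.
ΔU = nCvΔT = 0.196×12.5×(947−325) = 1520 J.
Q = 0 for an adiabatic process, so W = −ΔU = -1520 J.
Work done on the gas = −W_by = 1520 J.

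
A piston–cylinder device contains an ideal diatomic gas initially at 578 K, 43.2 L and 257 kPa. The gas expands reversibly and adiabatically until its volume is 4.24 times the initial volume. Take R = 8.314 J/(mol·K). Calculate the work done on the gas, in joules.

n = P₁V₁/(RT₁) = 257×43.2/(8.314×578) = 2.31 mol.
Adiabatic: TV^(γ−1) = const ⇒ T₂ = 578×(0.236)^0.400 = 324 K; PV^γ = const ⇒ P₂ = 34.0 kPa.
ΔU = nCvΔT = 2.31×20.8×(324−578) = -12200 J.
Q = 0 for an adiabatic process, so W = −ΔU = 12200 J.
Work done on the gas = −W_by = -12200 J.

-12200 J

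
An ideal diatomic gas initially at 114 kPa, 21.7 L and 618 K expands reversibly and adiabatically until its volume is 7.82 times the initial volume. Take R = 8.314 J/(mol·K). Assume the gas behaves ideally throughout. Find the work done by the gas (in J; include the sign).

n = P₁V₁/(RT₁) = 114×21.7/(8.314×618) = 0.481 mol.
Adiabatic: TV^(γ−1) = const ⇒ T₂ = 618×(0.128)^0.400 = 271 K; PV^γ = const ⇒ P₂ = 6.40 kPa.
ΔU = nCvΔT = 0.481×20.8×(271−618) = -3470 J.
Q = 0 for an adiabatic process, so W = −ΔU = 3470 J.

3470 J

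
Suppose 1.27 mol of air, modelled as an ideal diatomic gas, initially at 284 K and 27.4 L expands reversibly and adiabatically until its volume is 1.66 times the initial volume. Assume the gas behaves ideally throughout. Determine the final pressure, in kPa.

53.8 kPa

P₁ = nRT₁/V₁ = 1.27×8.314×284/27.4 = 109 kPa.
Adiabatic: TV^(γ−1) = const ⇒ T₂ = 284×(0.602)^0.400 = 232 K; PV^γ = const ⇒ P₂ = 53.8 kPa.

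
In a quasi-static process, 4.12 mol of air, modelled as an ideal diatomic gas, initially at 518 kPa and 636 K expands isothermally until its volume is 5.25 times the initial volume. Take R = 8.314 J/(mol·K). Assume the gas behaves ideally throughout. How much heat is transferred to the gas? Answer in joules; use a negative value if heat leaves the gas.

36100 J

V₁ = nRT₁/P₁ = 4.12×8.314×636/518 = 42.1 L.
Isothermal: T stays 636 K; PV = const ⇒ V₂ = 221 L, P₂ = 98.7 kPa.
ΔU = 0 (ideal gas, T constant).
W = nRT ln(V₂/V₁) = 4.12×8.314×636×ln(5.25) = 36100 J.
Q = ΔU + W = 36100 J.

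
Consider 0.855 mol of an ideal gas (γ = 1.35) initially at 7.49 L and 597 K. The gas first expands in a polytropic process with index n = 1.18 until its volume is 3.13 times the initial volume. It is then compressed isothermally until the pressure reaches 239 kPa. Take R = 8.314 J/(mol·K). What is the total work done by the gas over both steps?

2710 J

P₁ = nRT₁/V₁ = 0.855×8.314×597/7.49 = 567 kPa.
Step 1 — Polytropic n=1.18: T₂ = T₁(V₁/V₂)^(n−1) = 597×(0.319)^0.18 = 486 K; P₂ = P₁(V₁/V₂)^n = 147 kPa.
W = (P₁V₁−P₂V₂)/(n−1) = (567×7.49−147×23.4)/0.18 = 4380 J.
ΔU = nCvΔT = 0.855×23.8×(486−597) = -2250 J.
Q = ΔU + W = 2130 J.
State after step 1: P = 147 kPa, V = 23.4 L, T = 486 K.
Step 2 — Isothermal: T stays 486 K; PV = const ⇒ V₂ = 14.5 L, P₂ = 239 kPa.
ΔU = 0 (ideal gas, T constant).
W = nRT ln(V₂/V₁) = 0.855×8.314×486×ln(0.617) = -1670 J.
Q = ΔU + W = -1670 J.
Net over both steps: W = 2710 J, Q = 456 J, ΔU = -2250 J.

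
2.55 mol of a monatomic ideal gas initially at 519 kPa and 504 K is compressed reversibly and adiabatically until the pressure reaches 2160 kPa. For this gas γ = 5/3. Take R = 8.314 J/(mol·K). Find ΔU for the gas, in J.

V₁ = nRT₁/P₁ = 2.55×8.314×504/519 = 20.6 L.
Adiabatic: T₂/T₁ = (P₂/P₁)^((γ−1)/γ) ⇒ T₂ = 504×(4.16)^0.400 = 892 K; V₂ = 8.75 L.
For an ideal gas ΔU = nCvΔT with Cv = (3/2)R = 12.5 J/(mol·K).
ΔU = 2.55×12.5×(892−504) = 12300 J.

12300 J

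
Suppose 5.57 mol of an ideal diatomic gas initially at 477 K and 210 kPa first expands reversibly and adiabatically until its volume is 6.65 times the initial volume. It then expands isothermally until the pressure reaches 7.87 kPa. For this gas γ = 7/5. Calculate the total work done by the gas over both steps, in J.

V₁ = nRT₁/P₁ = 5.57×8.314×477/210 = 105 L.
Step 1 — Adiabatic: TV^(γ−1) = const ⇒ T₂ = 477×(0.150)^0.400 = 224 K; PV^γ = const ⇒ P₂ = 14.8 kPa.
ΔU = nCvΔT = 5.57×20.8×(224−477) = -29300 J.
Q = 0 for an adiabatic process, so W = −ΔU = 29300 J.
State after step 1: P = 14.8 kPa, V = 699 L, T = 224 K.
Step 2 — Isothermal: T stays 224 K; PV = const ⇒ V₂ = 1320 L, P₂ = 7.87 kPa.
ΔU = 0 (ideal gas, T constant).
W = nRT ln(V₂/V₁) = 5.57×8.314×224×ln(1.88) = 6540 J.
Q = ΔU + W = 6540 J.
Net over both steps: W = 35900 J, Q = 6540 J, ΔU = -29300 J.

35900 J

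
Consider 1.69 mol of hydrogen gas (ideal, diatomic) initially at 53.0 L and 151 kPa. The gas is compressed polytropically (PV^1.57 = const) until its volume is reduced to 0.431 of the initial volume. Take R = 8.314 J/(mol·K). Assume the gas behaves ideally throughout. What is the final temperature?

T₁ = P₁V₁/(nR) = 151×53.0/(1.69×8.314) = 570 K.
Polytropic n=1.57: T₂ = T₁(V₁/V₂)^(n−1) = 570×(2.32)^0.57 = 920 K; P₂ = P₁(V₁/V₂)^n = 566 kPa.

920 K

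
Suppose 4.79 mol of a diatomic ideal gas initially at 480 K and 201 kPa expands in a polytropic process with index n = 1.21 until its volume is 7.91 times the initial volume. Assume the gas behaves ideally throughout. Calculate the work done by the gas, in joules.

32100 J

V₁ = nRT₁/P₁ = 4.79×8.314×480/201 = 95.1 L.
Polytropic n=1.21: T₂ = T₁(V₁/V₂)^(n−1) = 480×(0.126)^0.21 = 311 K; P₂ = P₁(V₁/V₂)^n = 16.5 kPa.
W = (P₁V₁−P₂V₂)/(n−1) = (201×95.1−16.5×752)/0.21 = 32100 J.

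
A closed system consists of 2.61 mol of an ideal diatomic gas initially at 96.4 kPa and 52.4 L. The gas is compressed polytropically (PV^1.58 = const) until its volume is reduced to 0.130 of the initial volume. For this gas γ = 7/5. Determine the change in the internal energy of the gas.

28600 J

T₁ = P₁V₁/(nR) = 96.4×52.4/(2.61×8.314) = 233 K.
Polytropic n=1.58: T₂ = T₁(V₁/V₂)^(n−1) = 233×(7.69)^0.58 = 760 K; P₂ = P₁(V₁/V₂)^n = 2420 kPa.
For an ideal gas ΔU = nCvΔT with Cv = (5/2)R = 20.8 J/(mol·K).
ΔU = 2.61×20.8×(760−233) = 28600 J.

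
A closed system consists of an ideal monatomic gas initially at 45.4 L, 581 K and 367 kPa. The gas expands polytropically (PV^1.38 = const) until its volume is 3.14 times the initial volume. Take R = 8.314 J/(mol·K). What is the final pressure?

Polytropic n=1.38: T₂ = T₁(V₁/V₂)^(n−1) = 581×(0.318)^0.38 = 376 K; P₂ = P₁(V₁/V₂)^n = 75.7 kPa.

75.7 kPa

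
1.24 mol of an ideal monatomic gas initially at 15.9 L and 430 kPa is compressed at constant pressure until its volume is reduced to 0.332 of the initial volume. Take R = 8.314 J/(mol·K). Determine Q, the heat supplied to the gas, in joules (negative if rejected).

T₁ = P₁V₁/(nR) = 430×15.9/(1.24×8.314) = 663 K.
Isobaric: P stays 430 kPa; V/T = const ⇒ T₂ = 220 K, V₂ = 5.28 L.
W = PΔV = 430×(5.28−15.9) kPa·L = -4570 J.
ΔU = nCvΔT = 1.24×12.5×(220−663) = -6850 J.
Q = ΔU + W = nCpΔT = -11400 J.

-11400 J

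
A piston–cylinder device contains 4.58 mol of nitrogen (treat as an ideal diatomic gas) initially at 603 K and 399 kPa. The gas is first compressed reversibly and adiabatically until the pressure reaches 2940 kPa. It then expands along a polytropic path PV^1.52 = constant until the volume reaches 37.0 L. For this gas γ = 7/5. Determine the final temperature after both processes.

639 K

V₁ = nRT₁/P₁ = 4.58×8.314×603/399 = 57.5 L.
Step 1 — Adiabatic: T₂/T₁ = (P₂/P₁)^((γ−1)/γ) ⇒ T₂ = 603×(7.37)^0.286 = 1070 K; V₂ = 13.8 L.
ΔU = nCvΔT = 4.58×20.8×(1070−603) = 44200 J.
Q = 0 for an adiabatic process, so W = −ΔU = -44200 J.
State after step 1: P = 2940 kPa, V = 13.8 L, T = 1070 K.
Step 2 — Polytropic n=1.52: T₂ = T₁(V₁/V₂)^(n−1) = 1070×(0.373)^0.52 = 639 K; P₂ = P₁(V₁/V₂)^n = 658 kPa.
W = (P₁V₁−P₂V₂)/(n−1) = (2940×13.8−658×37.0)/0.52 = 31300 J.
ΔU = nCvΔT = 4.58×20.8×(639−1070) = -40700 J.
Q = ΔU + W = -9390 J.
Net over both steps: W = -12900 J, Q = -9390 J, ΔU = 3460 J.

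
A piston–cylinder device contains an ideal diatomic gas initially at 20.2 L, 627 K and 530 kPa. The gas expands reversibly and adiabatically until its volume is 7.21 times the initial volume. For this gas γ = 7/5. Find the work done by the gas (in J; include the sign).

14600 J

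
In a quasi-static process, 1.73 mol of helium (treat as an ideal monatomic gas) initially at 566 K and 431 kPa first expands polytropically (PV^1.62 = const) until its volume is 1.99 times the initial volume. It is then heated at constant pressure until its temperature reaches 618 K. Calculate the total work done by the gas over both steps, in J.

8140 J

V₁ = nRT₁/P₁ = 1.73×8.314×566/431 = 18.9 L.
Step 1 — Polytropic n=1.62: T₂ = T₁(V₁/V₂)^(n−1) = 566×(0.503)^0.62 = 369 K; P₂ = P₁(V₁/V₂)^n = 141 kPa.
W = (P₁V₁−P₂V₂)/(n−1) = (431×18.9−141×37.6)/0.62 = 4560 J.
ΔU = nCvΔT = 1.73×12.5×(369−566) = -4240 J.
Q = ΔU + W = 319 J.
State after step 1: P = 141 kPa, V = 37.6 L, T = 369 K.
Step 2 — Isobaric: P stays 141 kPa; V/T = const ⇒ T₂ = 618 K, V₂ = 62.9 L.
W = PΔV = 141×(62.9−37.6) kPa·L = 3580 J.
ΔU = nCvΔT = 1.73×12.5×(618−369) = 5360 J.
Q = ΔU + W = nCpΔT = 8940 J.
Net over both steps: W = 8140 J, Q = 9260 J, ΔU = 1120 J.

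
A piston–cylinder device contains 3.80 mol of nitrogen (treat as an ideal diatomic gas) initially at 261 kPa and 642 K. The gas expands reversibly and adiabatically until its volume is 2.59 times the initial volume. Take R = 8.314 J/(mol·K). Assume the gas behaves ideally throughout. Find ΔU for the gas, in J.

-16100 J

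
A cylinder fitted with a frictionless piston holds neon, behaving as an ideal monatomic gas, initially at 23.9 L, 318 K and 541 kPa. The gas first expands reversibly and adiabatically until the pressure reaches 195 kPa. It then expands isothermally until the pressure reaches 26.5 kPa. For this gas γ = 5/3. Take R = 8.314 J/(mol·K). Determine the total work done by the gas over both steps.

23700 J

n = P₁V₁/(RT₁) = 541×23.9/(8.314×318) = 4.89 mol.
Step 1 — Adiabatic: T₂/T₁ = (P₂/P₁)^((γ−1)/γ) ⇒ T₂ = 318×(0.360)^0.400 = 211 K; V₂ = 44.1 L.
ΔU = nCvΔT = 4.89×12.5×(211−318) = -6500 J.
Q = 0 for an adiabatic process, so W = −ΔU = 6500 J.
State after step 1: P = 195 kPa, V = 44.1 L, T = 211 K.
Step 2 — Isothermal: T stays 211 K; PV = const ⇒ V₂ = 324 L, P₂ = 26.5 kPa.
ΔU = 0 (ideal gas, T constant).
W = nRT ln(V₂/V₁) = 4.89×8.314×211×ln(7.36) = 17200 J.
Q = ΔU + W = 17200 J.
Net over both steps: W = 23700 J, Q = 17200 J, ΔU = -6500 J.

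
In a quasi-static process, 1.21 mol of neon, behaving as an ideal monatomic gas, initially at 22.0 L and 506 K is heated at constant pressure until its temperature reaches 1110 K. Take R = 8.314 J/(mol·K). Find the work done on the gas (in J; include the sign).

-6080 J

P₁ = nRT₁/V₁ = 1.21×8.314×506/22.0 = 231 kPa.
Isobaric: P stays 231 kPa; V/T = const ⇒ T₂ = 1110 K, V₂ = 48.3 L.
W = PΔV = 231×(48.3−22.0) kPa·L = 6080 J.
Work done on the gas = −W_by = -6080 J.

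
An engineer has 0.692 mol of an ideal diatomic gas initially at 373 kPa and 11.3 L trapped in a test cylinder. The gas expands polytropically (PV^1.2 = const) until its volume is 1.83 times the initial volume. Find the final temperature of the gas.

T₁ = P₁V₁/(nR) = 373×11.3/(0.692×8.314) = 733 K.
Polytropic n=1.2: T₂ = T₁(V₁/V₂)^(n−1) = 733×(0.546)^0.20 = 649 K; P₂ = P₁(V₁/V₂)^n = 181 kPa.

649 K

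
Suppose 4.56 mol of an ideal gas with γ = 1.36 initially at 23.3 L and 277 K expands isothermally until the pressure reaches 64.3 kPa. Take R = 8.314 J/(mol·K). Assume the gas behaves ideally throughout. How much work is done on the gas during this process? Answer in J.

-20400 J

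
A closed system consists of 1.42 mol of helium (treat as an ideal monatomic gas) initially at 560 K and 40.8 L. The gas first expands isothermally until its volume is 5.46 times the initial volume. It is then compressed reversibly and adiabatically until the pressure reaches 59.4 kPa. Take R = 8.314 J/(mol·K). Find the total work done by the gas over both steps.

P₁ = nRT₁/V₁ = 1.42×8.314×560/40.8 = 162 kPa.
Step 1 — Isothermal: T stays 560 K; PV = const ⇒ V₂ = 223 L, P₂ = 29.7 kPa.
ΔU = 0 (ideal gas, T constant).
W = nRT ln(V₂/V₁) = 1.42×8.314×560×ln(5.46) = 11200 J.
Q = ΔU + W = 11200 J.
State after step 1: P = 29.7 kPa, V = 223 L, T = 560 K.
Step 2 — Adiabatic: T₂/T₁ = (P₂/P₁)^((γ−1)/γ) ⇒ T₂ = 560×(2.00)^0.400 = 739 K; V₂ = 147 L.
ΔU = nCvΔT = 1.42×12.5×(739−560) = 3170 J.
Q = 0 for an adiabatic process, so W = −ΔU = -3170 J.
Net over both steps: W = 8050 J, Q = 11200 J, ΔU = 3170 J.

8050 J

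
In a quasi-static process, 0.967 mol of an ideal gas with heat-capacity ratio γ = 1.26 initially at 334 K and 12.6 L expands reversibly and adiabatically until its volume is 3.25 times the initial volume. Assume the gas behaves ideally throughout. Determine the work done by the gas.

P₁ = nRT₁/V₁ = 0.967×8.314×334/12.6 = 213 kPa.
Adiabatic: TV^(γ−1) = const ⇒ T₂ = 334×(0.308)^0.260 = 246 K; PV^γ = const ⇒ P₂ = 48.3 kPa.
ΔU = nCvΔT = 0.967×32.0×(246−334) = -2730 J.
Q = 0 for an adiabatic process, so W = −ΔU = 2730 J.

2730 J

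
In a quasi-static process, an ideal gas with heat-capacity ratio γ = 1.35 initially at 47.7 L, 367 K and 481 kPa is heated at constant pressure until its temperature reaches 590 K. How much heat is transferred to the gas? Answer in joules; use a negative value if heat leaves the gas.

n = P₁V₁/(RT₁) = 481×47.7/(8.314×367) = 7.52 mol.
Isobaric: P stays 481 kPa; V/T = const ⇒ T₂ = 590 K, V₂ = 76.7 L.
W = PΔV = 481×(76.7−47.7) kPa·L = 13900 J.
ΔU = nCvΔT = 7.52×23.8×(590−367) = 39800 J.
Q = ΔU + W = nCpΔT = 53800 J.

53800 J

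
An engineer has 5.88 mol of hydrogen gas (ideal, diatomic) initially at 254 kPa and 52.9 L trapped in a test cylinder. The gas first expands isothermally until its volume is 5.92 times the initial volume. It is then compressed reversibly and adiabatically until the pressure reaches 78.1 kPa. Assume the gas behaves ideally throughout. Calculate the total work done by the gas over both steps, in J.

T₁ = P₁V₁/(nR) = 254×52.9/(5.88×8.314) = 275 K.
Step 1 — Isothermal: T stays 275 K; PV = const ⇒ V₂ = 313 L, P₂ = 42.9 kPa.
ΔU = 0 (ideal gas, T constant).
W = nRT ln(V₂/V₁) = 5.88×8.314×275×ln(5.92) = 23900 J.
Q = ΔU + W = 23900 J.
State after step 1: P = 42.9 kPa, V = 313 L, T = 275 K.
Step 2 — Adiabatic: T₂/T₁ = (P₂/P₁)^((γ−1)/γ) ⇒ T₂ = 275×(1.82)^0.286 = 326 K; V₂ = 204 L.
ΔU = nCvΔT = 5.88×20.8×(326−275) = 6270 J.
Q = 0 for an adiabatic process, so W = −ΔU = -6270 J.
Net over both steps: W = 17600 J, Q = 23900 J, ΔU = 6270 J.

17600 J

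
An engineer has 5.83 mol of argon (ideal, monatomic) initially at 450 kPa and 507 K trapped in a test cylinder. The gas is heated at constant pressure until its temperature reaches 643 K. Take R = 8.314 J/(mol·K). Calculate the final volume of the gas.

69.3 L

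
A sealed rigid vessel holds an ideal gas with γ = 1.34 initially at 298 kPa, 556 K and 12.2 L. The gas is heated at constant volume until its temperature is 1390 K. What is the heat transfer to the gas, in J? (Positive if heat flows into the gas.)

16000 J

n = P₁V₁/(RT₁) = 298×12.2/(8.314×556) = 0.786 mol.
Isochoric: V stays 12.2 L; P/T = const ⇒ T₂ = 1390 K, P₂ = 745 kPa.
W = 0 (no volume change).
ΔU = nCvΔT = 0.786×24.5×(1390−556) = 16000 J.
Q = ΔU = 16000 J.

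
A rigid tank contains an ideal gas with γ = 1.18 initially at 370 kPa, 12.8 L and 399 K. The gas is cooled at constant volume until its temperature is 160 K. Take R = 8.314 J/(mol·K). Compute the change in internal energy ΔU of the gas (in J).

-15800 J

n = P₁V₁/(RT₁) = 370×12.8/(8.314×399) = 1.43 mol.
Isochoric: V stays 12.8 L; P/T = const ⇒ T₂ = 160 K, P₂ = 148 kPa.
For an ideal gas ΔU = nCvΔT with Cv = R/(γ−1) = 46.2 J/(mol·K).
ΔU = 1.43×46.2×(160−399) = -15800 J.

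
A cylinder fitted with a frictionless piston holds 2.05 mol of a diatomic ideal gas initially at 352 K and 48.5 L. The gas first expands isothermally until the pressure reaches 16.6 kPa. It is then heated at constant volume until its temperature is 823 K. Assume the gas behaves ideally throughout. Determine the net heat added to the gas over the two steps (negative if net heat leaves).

32100 J

P₁ = nRT₁/V₁ = 2.05×8.314×352/48.5 = 124 kPa.
Step 1 — Isothermal: T stays 352 K; PV = const ⇒ V₂ = 361 L, P₂ = 16.6 kPa.
ΔU = 0 (ideal gas, T constant).
W = nRT ln(V₂/V₁) = 2.05×8.314×352×ln(7.45) = 12000 J.
Q = ΔU + W = 12000 J.
State after step 1: P = 16.6 kPa, V = 361 L, T = 352 K.
Step 2 — Isochoric: V stays 361 L; P/T = const ⇒ T₂ = 823 K, P₂ = 38.8 kPa.
W = 0 (no volume change).
ΔU = nCvΔT = 2.05×20.8×(823−352) = 20100 J.
Q = ΔU = 20100 J.
Net over both steps: W = 12000 J, Q = 32100 J, ΔU = 20100 J.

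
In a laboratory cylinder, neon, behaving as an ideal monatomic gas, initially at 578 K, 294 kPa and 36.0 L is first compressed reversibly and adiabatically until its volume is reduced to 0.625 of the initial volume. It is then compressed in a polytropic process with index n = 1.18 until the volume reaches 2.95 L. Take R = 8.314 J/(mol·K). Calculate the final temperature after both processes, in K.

n = P₁V₁/(RT₁) = 294×36.0/(8.314×578) = 2.20 mol.
Step 1 — Adiabatic: TV^(γ−1) = const ⇒ T₂ = 578×(1.60)^0.667 = 791 K; PV^γ = const ⇒ P₂ = 643 kPa.
ΔU = nCvΔT = 2.20×12.5×(791−578) = 5840 J.
Q = 0 for an adiabatic process, so W = −ΔU = -5840 J.
State after step 1: P = 643 kPa, V = 22.5 L, T = 791 K.
Step 2 — Polytropic n=1.18: T₂ = T₁(V₁/V₂)^(n−1) = 791×(7.63)^0.18 = 1140 K; P₂ = P₁(V₁/V₂)^n = 7080 kPa.
W = (P₁V₁−P₂V₂)/(n−1) = (643×22.5−7080×2.95)/0.18 = -35500 J.
ΔU = nCvΔT = 2.20×12.5×(1140−791) = 9590 J.
Q = ΔU + W = -25900 J.
Net over both steps: W = -41400 J, Q = -25900 J, ΔU = 15400 J.

1140 K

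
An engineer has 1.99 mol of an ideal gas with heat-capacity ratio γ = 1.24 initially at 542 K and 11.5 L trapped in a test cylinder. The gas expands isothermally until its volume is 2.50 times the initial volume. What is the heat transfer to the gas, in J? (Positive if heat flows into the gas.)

8220 J

P₁ = nRT₁/V₁ = 1.99×8.314×542/11.5 = 780 kPa.
Isothermal: T stays 542 K; PV = const ⇒ V₂ = 28.8 L, P₂ = 312 kPa.
ΔU = 0 (ideal gas, T constant).
W = nRT ln(V₂/V₁) = 1.99×8.314×542×ln(2.50) = 8220 J.
Q = ΔU + W = 8220 J.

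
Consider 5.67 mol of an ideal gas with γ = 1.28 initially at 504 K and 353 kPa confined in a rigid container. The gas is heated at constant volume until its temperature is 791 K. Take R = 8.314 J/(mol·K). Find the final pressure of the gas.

554 kPa

V₁ = nRT₁/P₁ = 5.67×8.314×504/353 = 67.3 L.
Isochoric: V stays 67.3 L; P/T = const ⇒ T₂ = 791 K, P₂ = 554 kPa.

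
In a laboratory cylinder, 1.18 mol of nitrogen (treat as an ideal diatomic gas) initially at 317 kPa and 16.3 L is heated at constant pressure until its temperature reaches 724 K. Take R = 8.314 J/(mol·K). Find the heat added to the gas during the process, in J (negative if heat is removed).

6780 J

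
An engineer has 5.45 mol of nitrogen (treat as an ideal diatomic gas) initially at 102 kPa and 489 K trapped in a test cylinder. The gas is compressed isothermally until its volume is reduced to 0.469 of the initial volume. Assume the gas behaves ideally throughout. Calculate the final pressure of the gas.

V₁ = nRT₁/P₁ = 5.45×8.314×489/102 = 217 L.
Isothermal: T stays 489 K; PV = const ⇒ V₂ = 102 L, P₂ = 217 kPa.

217 kPa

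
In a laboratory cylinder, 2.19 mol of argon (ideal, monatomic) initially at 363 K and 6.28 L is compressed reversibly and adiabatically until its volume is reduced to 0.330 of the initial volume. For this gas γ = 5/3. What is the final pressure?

6680 kPa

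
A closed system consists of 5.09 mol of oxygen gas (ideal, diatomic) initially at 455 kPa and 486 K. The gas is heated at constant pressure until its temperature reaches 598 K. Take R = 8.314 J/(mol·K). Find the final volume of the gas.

55.6 L

V₁ = nRT₁/P₁ = 5.09×8.314×486/455 = 45.2 L.
Isobaric: P stays 455 kPa; V/T = const ⇒ T₂ = 598 K, V₂ = 55.6 L.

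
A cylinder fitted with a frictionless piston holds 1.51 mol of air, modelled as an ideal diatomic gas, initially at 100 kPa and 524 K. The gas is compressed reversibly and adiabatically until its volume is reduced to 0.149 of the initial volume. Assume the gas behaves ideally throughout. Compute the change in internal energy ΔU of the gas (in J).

V₁ = nRT₁/P₁ = 1.51×8.314×524/100 = 65.8 L.
Adiabatic: TV^(γ−1) = const ⇒ T₂ = 524×(6.71)^0.400 = 1120 K; PV^γ = const ⇒ P₂ = 1440 kPa.
For an ideal gas ΔU = nCvΔT with Cv = (5/2)R = 20.8 J/(mol·K).
ΔU = 1.51×20.8×(1120−524) = 18800 J.

18800 J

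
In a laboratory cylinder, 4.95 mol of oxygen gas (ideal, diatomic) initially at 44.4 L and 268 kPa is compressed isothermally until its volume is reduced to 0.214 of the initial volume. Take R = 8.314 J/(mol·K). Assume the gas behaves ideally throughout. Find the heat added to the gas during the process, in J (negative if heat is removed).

-18300 J

T₁ = P₁V₁/(nR) = 268×44.4/(4.95×8.314) = 289 K.
Isothermal: T stays 289 K; PV = const ⇒ V₂ = 9.50 L, P₂ = 1250 kPa.
ΔU = 0 (ideal gas, T constant).
W = nRT ln(V₂/V₁) = 4.95×8.314×289×ln(0.214) = -18300 J.
Q = ΔU + W = -18300 J.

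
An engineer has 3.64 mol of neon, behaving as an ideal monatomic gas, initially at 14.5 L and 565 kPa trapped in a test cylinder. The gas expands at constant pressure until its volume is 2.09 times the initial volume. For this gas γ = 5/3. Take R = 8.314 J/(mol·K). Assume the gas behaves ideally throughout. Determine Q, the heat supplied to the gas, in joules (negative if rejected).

T₁ = P₁V₁/(nR) = 565×14.5/(3.64×8.314) = 271 K.
Isobaric: P stays 565 kPa; V/T = const ⇒ T₂ = 566 K, V₂ = 30.3 L.
W = PΔV = 565×(30.3−14.5) kPa·L = 8930 J.
ΔU = nCvΔT = 3.64×12.5×(566−271) = 13400 J.
Q = ΔU + W = nCpΔT = 22300 J.

22300 J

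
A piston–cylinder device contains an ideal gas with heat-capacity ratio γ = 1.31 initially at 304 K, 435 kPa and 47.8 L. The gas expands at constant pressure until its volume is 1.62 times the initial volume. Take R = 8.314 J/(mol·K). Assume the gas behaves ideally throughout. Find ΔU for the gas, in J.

41600 J

n = P₁V₁/(RT₁) = 435×47.8/(8.314×304) = 8.23 mol.
Isobaric: P stays 435 kPa; V/T = const ⇒ T₂ = 492 K, V₂ = 77.4 L.
For an ideal gas ΔU = nCvΔT with Cv = R/(γ−1) = 26.8 J/(mol·K).
ΔU = 8.23×26.8×(492−304) = 41600 J.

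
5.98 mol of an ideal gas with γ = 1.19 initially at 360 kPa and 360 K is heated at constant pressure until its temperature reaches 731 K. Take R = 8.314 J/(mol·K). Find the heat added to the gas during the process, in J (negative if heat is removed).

116000 J

V₁ = nRT₁/P₁ = 5.98×8.314×360/360 = 49.7 L.
Isobaric: P stays 360 kPa; V/T = const ⇒ T₂ = 731 K, V₂ = 101 L.
W = PΔV = 360×(101−49.7) kPa·L = 18400 J.
ΔU = nCvΔT = 5.98×43.8×(731−360) = 97100 J.
Q = ΔU + W = nCpΔT = 116000 J.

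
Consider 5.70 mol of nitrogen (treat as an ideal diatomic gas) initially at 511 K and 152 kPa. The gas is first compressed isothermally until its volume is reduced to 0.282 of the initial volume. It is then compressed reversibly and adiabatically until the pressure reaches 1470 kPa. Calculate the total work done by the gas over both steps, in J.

-50800 J

V₁ = nRT₁/P₁ = 5.70×8.314×511/152 = 159 L.
Step 1 — Isothermal: T stays 511 K; PV = const ⇒ V₂ = 44.9 L, P₂ = 539 kPa.
ΔU = 0 (ideal gas, T constant).
W = nRT ln(V₂/V₁) = 5.70×8.314×511×ln(0.282) = -30700 J.
Q = ΔU + W = -30700 J.
State after step 1: P = 539 kPa, V = 44.9 L, T = 511 K.
Step 2 — Adiabatic: T₂/T₁ = (P₂/P₁)^((γ−1)/γ) ⇒ T₂ = 511×(2.73)^0.286 = 681 K; V₂ = 21.9 L.
ΔU = nCvΔT = 5.70×20.8×(681−511) = 20100 J.
Q = 0 for an adiabatic process, so W = −ΔU = -20100 J.
Net over both steps: W = -50800 J, Q = -30700 J, ΔU = 20100 J.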